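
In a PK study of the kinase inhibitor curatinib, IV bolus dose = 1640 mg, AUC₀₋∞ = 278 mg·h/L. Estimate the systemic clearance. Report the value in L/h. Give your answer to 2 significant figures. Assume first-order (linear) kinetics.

CL = Dose / AUC = 1640 / 278 = 5.899 L/h

5.9 L/h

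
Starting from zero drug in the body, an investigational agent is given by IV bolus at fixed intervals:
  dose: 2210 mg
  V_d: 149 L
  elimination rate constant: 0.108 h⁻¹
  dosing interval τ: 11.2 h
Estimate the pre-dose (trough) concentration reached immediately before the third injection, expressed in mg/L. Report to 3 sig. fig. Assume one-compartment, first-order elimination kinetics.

C₀ per dose = Dose / Vd = 2210 / 149 = 14.83 mg/L
Fraction remaining after one interval: r = e^(−kτ) = e^(−0.1080 × 11.2) = 0.2983
Before dose 3, 2 doses have been given (aged 1τ, 2τ).
C_trough = C₀ × (r + r²) = 14.83 × (0.2983 + 0.08898) = 5.743 mg/L

5.74 mg/L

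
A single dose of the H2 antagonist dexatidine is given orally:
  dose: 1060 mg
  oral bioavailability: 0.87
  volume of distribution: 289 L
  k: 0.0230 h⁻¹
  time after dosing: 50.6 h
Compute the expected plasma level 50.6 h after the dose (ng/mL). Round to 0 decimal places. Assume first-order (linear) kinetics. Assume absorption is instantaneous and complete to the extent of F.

Amount reaching circulation = F × Dose = 0.87 × 1060 = 922.2 mg
C₀ = F·Dose / Vd = 922.2 / 289 = 3.191 mg/L
C = C₀ · e^(−k·t) = 3.191 × e^(−0.02300 × 50.6)
  = 3.191 × 0.3123 = 0.9965 mg/L
Convert: 0.9965 mg/L × 1000 = 996.5 ng/mL

997 ng/mL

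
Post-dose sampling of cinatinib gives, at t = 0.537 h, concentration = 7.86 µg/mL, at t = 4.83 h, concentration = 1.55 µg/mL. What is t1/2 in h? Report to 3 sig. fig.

k = ln(C₁/C₂) / (t₂ − t₁) = ln(7.86/1.55) / (4.83 − 0.537)
  = 1.624 / 4.293 = 0.3783 h⁻¹
t½ = ln2 / k = 0.693147 / 0.3783 = 1.832 h

1.83 h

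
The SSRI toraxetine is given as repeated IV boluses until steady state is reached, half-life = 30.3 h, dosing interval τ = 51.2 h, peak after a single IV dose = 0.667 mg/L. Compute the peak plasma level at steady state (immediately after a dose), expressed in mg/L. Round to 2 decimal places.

0.97 mg/L

k = ln2 / t½ = 0.693147 / 30.3 = 0.02288 h⁻¹
e^(−kτ) = e^(−0.02288 × 51.2) = 0.3099
Accumulation ratio R = 1 / (1 − e^(−kτ)) = 1 / (1 − 0.3099) = 1.449
Steady-state peak = C₀ × R = 0.667 × 1.449 = 0.9665 mg/L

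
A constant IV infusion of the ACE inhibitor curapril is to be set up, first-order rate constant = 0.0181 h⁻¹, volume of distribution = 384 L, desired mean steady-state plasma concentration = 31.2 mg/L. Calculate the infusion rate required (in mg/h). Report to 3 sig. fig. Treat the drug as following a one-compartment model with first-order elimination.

CL = k × Vd = 0.01810 × 384 = 6.950 L/h
At steady state, infusion rate R₀ = Css × CL = 31.2 × 6.950 = 216.8 mg/h

217 mg/h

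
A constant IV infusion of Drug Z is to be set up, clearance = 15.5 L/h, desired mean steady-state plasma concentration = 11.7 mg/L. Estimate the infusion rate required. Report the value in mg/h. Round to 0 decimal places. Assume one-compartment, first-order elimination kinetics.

At steady state, infusion rate R₀ = Css × CL = 11.7 × 15.50 = 181.4 mg/h

181 mg/h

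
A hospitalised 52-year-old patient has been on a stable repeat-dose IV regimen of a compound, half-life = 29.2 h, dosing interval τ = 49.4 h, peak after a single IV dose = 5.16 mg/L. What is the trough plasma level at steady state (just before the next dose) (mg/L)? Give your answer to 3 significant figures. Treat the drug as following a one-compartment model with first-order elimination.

k = ln2 / t½ = 0.693147 / 29.2 = 0.02374 h⁻¹
e^(−kτ) = e^(−0.02374 × 49.4) = 0.3095
Accumulation ratio R = 1 / (1 − e^(−kτ)) = 1 / (1 − 0.3095) = 1.448
Steady-state trough = C₀ × R × e^(−kτ) = 5.16 × 1.448 × 0.3095 = 2.312 mg/L

2.31 mg/L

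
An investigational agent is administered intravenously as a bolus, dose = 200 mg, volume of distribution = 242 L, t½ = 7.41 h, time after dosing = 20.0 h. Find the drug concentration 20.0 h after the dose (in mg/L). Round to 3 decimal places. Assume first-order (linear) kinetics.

0.127 mg/L

C₀ = Dose / Vd = 200.0 / 242 = 0.8264 mg/L
k = ln2 / t½ = 0.693147 / 7.41 = 0.09354 h⁻¹
C = C₀ · e^(−k·t) = 0.8264 × e^(−0.09354 × 20.0)
  = 0.8264 × 0.1540 = 0.1273 mg/L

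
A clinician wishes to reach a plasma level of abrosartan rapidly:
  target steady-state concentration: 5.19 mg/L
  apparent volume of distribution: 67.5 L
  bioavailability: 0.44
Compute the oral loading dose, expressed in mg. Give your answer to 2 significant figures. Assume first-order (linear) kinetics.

800 mg

LD = Css × Vd / F = 5.19 × 67.5 / 0.44 = 796.2 mg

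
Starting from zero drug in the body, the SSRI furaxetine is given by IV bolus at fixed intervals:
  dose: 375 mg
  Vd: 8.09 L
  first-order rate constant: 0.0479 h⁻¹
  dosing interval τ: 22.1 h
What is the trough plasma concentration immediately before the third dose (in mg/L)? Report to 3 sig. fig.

C₀ per dose = Dose / Vd = 375 / 8.09 = 46.35 mg/L
Fraction remaining after one interval: r = e^(−kτ) = e^(−0.04790 × 22.1) = 0.3469
Before dose 3, 2 doses have been given (aged 1τ, 2τ).
C_trough = C₀ × (r + r²) = 46.35 × (0.3469 + 0.1203) = 21.65 mg/L

21.7 mg/L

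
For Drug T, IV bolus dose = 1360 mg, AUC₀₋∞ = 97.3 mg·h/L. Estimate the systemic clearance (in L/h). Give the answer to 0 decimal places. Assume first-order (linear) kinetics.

14 L/h

CL = Dose / AUC = 1360 / 97.3 = 13.98 L/h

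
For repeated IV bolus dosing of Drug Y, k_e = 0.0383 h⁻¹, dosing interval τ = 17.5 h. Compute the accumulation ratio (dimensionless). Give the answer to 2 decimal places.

e^(−kτ) = e^(−0.03830 × 17.5) = 0.5116
Accumulation ratio R = 1 / (1 − e^(−kτ)) = 1 / (1 − 0.5116) = 2.048

2.05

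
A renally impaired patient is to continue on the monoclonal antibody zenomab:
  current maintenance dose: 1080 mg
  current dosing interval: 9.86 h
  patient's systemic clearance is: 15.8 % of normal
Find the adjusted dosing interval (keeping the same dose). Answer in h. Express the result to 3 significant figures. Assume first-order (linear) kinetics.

To keep the same average steady-state level, dosing rate must scale with clearance.
CL ratio = 15.8 / 100 = 0.1580
New interval (same dose) = 9.86 / 0.1580 = 62.41 h

62.4 h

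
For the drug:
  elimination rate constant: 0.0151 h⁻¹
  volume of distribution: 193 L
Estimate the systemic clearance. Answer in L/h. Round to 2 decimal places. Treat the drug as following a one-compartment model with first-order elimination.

2.91 L/h

CL = k × Vd = 0.0151 × 193 = 2.914 L/h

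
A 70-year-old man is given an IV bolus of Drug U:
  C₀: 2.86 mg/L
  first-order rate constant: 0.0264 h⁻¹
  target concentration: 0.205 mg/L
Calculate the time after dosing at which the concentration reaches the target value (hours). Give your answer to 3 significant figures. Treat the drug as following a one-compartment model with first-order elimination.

99.8 h

t = ln(C₀ / C) / k = ln(2.860 / 0.205) / 0.02640
  = ln(13.95) / 0.02640 = 2.635 / 0.02640 = 99.81 h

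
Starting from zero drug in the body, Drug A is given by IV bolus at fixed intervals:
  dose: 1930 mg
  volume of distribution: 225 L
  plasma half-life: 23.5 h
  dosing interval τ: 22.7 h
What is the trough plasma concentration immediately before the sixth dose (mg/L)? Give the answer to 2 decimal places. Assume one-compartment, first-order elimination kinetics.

C₀ per dose = Dose / Vd = 1930 / 225 = 8.578 mg/L
k = ln2 / t½ = 0.693147 / 23.5 = 0.02950 h⁻¹
Fraction remaining after one interval: r = e^(−kτ) = e^(−0.02950 × 22.7) = 0.5119
Before dose 6, 5 doses have been given (aged 1τ, 2τ, 3τ, 4τ, 5τ).
C_trough = C₀ × (r + r² + … + r^5) = C₀ × r(1−r^5)/(1−r)
        = 8.578 × 0.5119 × (1 − 0.03515) / (1 − 0.5119) = 8.680 mg/L

8.68 mg/L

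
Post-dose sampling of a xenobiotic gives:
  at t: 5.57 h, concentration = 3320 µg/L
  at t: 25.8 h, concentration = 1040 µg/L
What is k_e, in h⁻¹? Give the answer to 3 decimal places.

k = ln(C₁/C₂) / (t₂ − t₁) = ln(3320/1040) / (25.8 − 5.57)
  = 1.161 / 20.23 = 0.05739 h⁻¹

0.057 h⁻¹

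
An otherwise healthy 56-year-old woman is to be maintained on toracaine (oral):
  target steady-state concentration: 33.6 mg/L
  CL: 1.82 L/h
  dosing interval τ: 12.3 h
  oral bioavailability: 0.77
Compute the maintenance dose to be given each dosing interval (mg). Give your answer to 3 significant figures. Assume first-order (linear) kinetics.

977 mg

At steady state, F × (Dose/τ) = Css × CL.
Dose = Css × CL × τ / F = 33.6 × 1.820 × 12.3 / 0.77 = 976.8 mg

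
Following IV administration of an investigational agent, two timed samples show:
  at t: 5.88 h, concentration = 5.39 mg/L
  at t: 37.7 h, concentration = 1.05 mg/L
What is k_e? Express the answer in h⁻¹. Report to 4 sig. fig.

0.05141 h⁻¹

k = ln(C₁/C₂) / (t₂ − t₁) = ln(5.39/1.05) / (37.7 − 5.88)
  = 1.636 / 31.82 = 0.05141 h⁻¹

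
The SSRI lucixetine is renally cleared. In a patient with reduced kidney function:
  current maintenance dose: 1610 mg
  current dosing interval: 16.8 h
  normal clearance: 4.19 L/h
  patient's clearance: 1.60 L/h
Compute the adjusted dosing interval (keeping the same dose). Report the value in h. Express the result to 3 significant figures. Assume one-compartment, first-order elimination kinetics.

To keep the same average steady-state level, dosing rate must scale with clearance.
CL ratio = 1.60 / 4.19 = 0.3819
New interval (same dose) = 16.8 / 0.3819 = 43.99 h

44.0 h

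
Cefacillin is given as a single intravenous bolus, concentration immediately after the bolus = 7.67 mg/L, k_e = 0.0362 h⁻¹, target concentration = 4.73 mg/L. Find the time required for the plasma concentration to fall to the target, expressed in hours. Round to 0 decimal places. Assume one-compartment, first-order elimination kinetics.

13 h

t = ln(C₀ / C) / k = ln(7.670 / 4.73) / 0.03620
  = ln(1.622) / 0.03620 = 0.4837 / 0.03620 = 13.36 h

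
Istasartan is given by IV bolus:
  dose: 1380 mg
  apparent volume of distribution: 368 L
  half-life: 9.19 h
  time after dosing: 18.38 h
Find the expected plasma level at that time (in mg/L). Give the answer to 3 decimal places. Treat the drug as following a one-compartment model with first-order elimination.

0.938 mg/L

C₀ = Dose / Vd = 1380 / 368 = 3.750 mg/L
k = ln2 / t½ = 0.693147 / 9.19 = 0.07542 h⁻¹
t / t½ = 18.38 / 9.19 = 2 half-lives
C = C₀ × (1/2)^2 = 3.750 × 0.2500 = 0.9375 mg/L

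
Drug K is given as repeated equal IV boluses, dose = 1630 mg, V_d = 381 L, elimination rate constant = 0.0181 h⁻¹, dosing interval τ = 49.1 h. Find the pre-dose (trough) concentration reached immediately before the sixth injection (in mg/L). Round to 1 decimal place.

C₀ per dose = Dose / Vd = 1630 / 381 = 4.278 mg/L
Fraction remaining after one interval: r = e^(−kτ) = e^(−0.01810 × 49.1) = 0.4112
Before dose 6, 5 doses have been given (aged 1τ, 2τ, 3τ, 4τ, 5τ).
C_trough = C₀ × (r + r² + … + r^5) = C₀ × r(1−r^5)/(1−r)
        = 4.278 × 0.4112 × (1 − 0.01176) / (1 − 0.4112) = 2.952 mg/L

3.0 mg/L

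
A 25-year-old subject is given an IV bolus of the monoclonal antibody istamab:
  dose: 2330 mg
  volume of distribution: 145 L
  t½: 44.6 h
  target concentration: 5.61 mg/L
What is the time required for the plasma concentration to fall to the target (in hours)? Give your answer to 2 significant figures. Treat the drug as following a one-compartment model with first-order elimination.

68 h

C₀ = Dose / Vd = 2330 / 145 = 16.07 mg/L
k = ln2 / t½ = 0.693147 / 44.6 = 0.01554 h⁻¹
t = ln(C₀ / C) / k = ln(16.07 / 5.61) / 0.01554
  = ln(2.865) / 0.01554 = 1.053 / 0.01554 = 67.76 h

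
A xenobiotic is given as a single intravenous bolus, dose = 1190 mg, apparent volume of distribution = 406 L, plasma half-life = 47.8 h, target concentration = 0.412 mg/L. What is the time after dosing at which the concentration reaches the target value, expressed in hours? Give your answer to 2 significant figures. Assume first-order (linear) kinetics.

140 h

C₀ = Dose / Vd = 1190 / 406 = 2.931 mg/L
k = ln2 / t½ = 0.693147 / 47.8 = 0.01450 h⁻¹
t = ln(C₀ / C) / k = ln(2.931 / 0.412) / 0.01450
  = ln(7.114) / 0.01450 = 1.962 / 0.01450 = 135.3 h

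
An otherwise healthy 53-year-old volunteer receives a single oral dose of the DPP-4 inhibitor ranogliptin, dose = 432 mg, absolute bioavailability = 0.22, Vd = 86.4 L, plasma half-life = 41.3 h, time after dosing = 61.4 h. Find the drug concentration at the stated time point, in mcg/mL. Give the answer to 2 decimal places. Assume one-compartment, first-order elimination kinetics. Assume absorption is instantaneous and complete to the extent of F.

Amount reaching circulation = F × Dose = 0.22 × 432.0 = 95.04 mg
C₀ = F·Dose / Vd = 95.04 / 86.4 = 1.100 mg/L
k = ln2 / t½ = 0.693147 / 41.3 = 0.01678 h⁻¹
C = C₀ · e^(−k·t) = 1.100 × e^(−0.01678 × 61.4)
  = 1.100 × 0.3569 = 0.3926 mg/L
(0.3926 mg/L = 0.3926 mcg/mL)

0.39 mcg/mL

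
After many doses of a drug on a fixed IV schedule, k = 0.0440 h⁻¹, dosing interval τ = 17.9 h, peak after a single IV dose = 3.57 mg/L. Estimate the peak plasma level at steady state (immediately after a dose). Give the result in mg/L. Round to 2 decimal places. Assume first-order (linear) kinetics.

6.55 mg/L

e^(−kτ) = e^(−0.04400 × 17.9) = 0.4549
Accumulation ratio R = 1 / (1 − e^(−kτ)) = 1 / (1 − 0.4549) = 1.835
Steady-state peak = C₀ × R = 3.57 × 1.835 = 6.551 mg/L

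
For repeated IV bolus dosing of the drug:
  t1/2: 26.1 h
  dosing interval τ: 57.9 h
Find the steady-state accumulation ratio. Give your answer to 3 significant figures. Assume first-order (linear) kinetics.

k = ln2 / t½ = 0.693147 / 26.1 = 0.02656 h⁻¹
e^(−kτ) = e^(−0.02656 × 57.9) = 0.2148
Accumulation ratio R = 1 / (1 − e^(−kτ)) = 1 / (1 − 0.2148) = 1.274

1.27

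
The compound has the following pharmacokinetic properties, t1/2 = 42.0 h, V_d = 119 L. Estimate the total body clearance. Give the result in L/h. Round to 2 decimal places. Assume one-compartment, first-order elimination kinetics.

k = ln2 / t½ = 0.693147 / 42.0 = 0.01650 h⁻¹
CL = k × Vd = 0.01650 × 119 = 1.964 L/h

1.96 L/h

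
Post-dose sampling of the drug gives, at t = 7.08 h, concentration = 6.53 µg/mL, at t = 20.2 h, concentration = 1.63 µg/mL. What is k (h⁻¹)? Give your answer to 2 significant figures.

0.11 h⁻¹

k = ln(C₁/C₂) / (t₂ − t₁) = ln(6.53/1.63) / (20.2 − 7.08)
  = 1.388 / 13.12 = 0.1058 h⁻¹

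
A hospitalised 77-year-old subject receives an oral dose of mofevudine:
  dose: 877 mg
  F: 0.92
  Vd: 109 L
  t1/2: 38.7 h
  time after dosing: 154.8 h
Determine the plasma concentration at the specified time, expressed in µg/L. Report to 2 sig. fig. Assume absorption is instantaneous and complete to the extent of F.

Amount reaching circulation = F × Dose = 0.92 × 877.0 = 806.8 mg
C₀ = F·Dose / Vd = 806.8 / 109 = 7.402 mg/L
k = ln2 / t½ = 0.693147 / 38.7 = 0.01791 h⁻¹
t / t½ = 154.8 / 38.7 = 4 half-lives
C = C₀ × (1/2)^4 = 7.402 × 0.06250 = 0.4626 mg/L
Convert: 0.4626 mg/L × 1000 = 462.6 µg/L

460 µg/L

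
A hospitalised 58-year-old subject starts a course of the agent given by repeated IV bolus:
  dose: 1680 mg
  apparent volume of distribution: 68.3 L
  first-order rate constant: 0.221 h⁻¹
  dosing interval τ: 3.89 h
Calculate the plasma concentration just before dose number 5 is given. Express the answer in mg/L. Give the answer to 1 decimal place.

17.5 mg/L

C₀ per dose = Dose / Vd = 1680 / 68.3 = 24.60 mg/L
Fraction remaining after one interval: r = e^(−kτ) = e^(−0.2210 × 3.89) = 0.4233
Before dose 5, 4 doses have been given (aged 1τ, 2τ, 3τ, 4τ).
C_trough = C₀ × (r + r² + … + r^4) = C₀ × r(1−r^4)/(1−r)
        = 24.60 × 0.4233 × (1 − 0.03211) / (1 − 0.4233) = 17.48 mg/L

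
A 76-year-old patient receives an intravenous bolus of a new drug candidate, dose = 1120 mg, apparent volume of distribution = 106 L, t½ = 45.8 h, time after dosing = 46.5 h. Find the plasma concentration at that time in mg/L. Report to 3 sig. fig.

5.23 mg/L

C₀ = Dose / Vd = 1120 / 106 = 10.57 mg/L
k = ln2 / t½ = 0.693147 / 45.8 = 0.01513 h⁻¹
C = C₀ · e^(−k·t) = 10.57 × e^(−0.01513 × 46.5)
  = 10.57 × 0.4948 = 5.230 mg/L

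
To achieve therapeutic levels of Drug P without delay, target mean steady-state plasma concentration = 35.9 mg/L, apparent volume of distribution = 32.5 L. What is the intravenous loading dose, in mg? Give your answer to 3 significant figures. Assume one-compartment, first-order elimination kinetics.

1170 mg

LD = Css × Vd = 35.9 × 32.5 = 1167 mg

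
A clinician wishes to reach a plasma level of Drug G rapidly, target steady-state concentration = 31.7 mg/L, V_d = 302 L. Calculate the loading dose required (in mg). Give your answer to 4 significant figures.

9573 mg

LD = Css × Vd = 31.7 × 302 = 9573 mg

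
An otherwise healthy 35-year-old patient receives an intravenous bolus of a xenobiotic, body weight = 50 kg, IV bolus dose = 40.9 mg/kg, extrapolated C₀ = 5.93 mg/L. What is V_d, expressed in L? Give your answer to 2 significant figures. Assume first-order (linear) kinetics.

340 L

Dose = 40.9 × 50 = 2045 mg
Vd = Dose / C₀ = 2045 / 5.93 = 344.9 L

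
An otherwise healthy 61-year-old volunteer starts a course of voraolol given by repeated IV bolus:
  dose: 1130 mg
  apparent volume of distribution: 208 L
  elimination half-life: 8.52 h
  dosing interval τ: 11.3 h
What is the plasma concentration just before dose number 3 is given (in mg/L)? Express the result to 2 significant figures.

C₀ per dose = Dose / Vd = 1130 / 208 = 5.433 mg/L
k = ln2 / t½ = 0.693147 / 8.52 = 0.08136 h⁻¹
Fraction remaining after one interval: r = e^(−kτ) = e^(−0.08136 × 11.3) = 0.3988
Before dose 3, 2 doses have been given (aged 1τ, 2τ).
C_trough = C₀ × (r + r²) = 5.433 × (0.3988 + 0.1590) = 3.031 mg/L

3.0 mg/L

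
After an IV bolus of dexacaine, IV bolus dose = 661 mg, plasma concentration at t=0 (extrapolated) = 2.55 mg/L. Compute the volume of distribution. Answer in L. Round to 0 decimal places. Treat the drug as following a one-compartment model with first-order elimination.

259 L

Vd = Dose / C₀ = 661.0 / 2.55 = 259.2 L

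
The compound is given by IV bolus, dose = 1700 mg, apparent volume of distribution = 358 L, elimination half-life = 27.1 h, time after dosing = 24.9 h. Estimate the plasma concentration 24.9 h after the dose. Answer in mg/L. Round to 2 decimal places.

C₀ = Dose / Vd = 1700 / 358 = 4.749 mg/L
k = ln2 / t½ = 0.693147 / 27.1 = 0.02558 h⁻¹
C = C₀ · e^(−k·t) = 4.749 × e^(−0.02558 × 24.9)
  = 4.749 × 0.5289 = 2.512 mg/L

2.51 mg/L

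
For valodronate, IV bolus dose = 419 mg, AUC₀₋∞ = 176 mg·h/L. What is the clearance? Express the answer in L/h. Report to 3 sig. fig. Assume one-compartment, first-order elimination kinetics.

2.38 L/h

CL = Dose / AUC = 419 / 176 = 2.381 L/h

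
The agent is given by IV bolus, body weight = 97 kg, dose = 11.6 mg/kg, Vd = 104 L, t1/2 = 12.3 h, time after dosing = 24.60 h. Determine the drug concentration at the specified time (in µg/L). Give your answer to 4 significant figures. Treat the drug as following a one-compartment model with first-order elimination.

2705 µg/L

Total dose = 11.6 × 97 = 1125 mg
C₀ = Dose / Vd = 1125 / 104 = 10.82 mg/L
k = ln2 / t½ = 0.693147 / 12.3 = 0.05635 h⁻¹
t / t½ = 24.60 / 12.3 = 2 half-lives
C = C₀ × (1/2)^2 = 10.82 × 0.2500 = 2.705 mg/L
Convert: 2.705 mg/L × 1000 = 2705 µg/L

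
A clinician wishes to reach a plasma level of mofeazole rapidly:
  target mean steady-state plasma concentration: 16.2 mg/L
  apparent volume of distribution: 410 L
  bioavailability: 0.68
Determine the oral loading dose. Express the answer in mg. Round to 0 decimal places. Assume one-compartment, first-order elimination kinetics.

9768 mg

LD = Css × Vd / F = 16.2 × 410 / 0.68 = 9768 mg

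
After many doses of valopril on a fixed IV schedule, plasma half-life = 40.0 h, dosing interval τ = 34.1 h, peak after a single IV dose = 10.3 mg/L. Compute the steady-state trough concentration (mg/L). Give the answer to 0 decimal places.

k = ln2 / t½ = 0.693147 / 40.0 = 0.01733 h⁻¹
e^(−kτ) = e^(−0.01733 × 34.1) = 0.5538
Accumulation ratio R = 1 / (1 − e^(−kτ)) = 1 / (1 − 0.5538) = 2.241
Steady-state trough = C₀ × R × e^(−kτ) = 10.3 × 2.241 × 0.5538 = 12.78 mg/L

13 mg/L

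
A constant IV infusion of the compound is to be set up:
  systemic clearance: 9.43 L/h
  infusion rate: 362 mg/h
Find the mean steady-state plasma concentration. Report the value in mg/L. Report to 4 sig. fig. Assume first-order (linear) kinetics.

At steady state Css = R₀ / CL = 362 / 9.430 = 38.39 mg/L

38.39 mg/L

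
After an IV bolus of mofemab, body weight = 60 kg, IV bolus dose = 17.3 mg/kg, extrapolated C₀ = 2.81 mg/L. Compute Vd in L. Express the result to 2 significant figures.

370 L

Dose = 17.3 × 60 = 1038 mg
Vd = Dose / C₀ = 1038 / 2.81 = 369.4 L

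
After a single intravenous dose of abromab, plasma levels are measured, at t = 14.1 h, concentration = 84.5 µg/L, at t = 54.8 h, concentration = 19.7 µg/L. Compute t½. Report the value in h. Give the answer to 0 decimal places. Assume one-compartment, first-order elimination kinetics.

k = ln(C₁/C₂) / (t₂ − t₁) = ln(84.5/19.7) / (54.8 − 14.1)
  = 1.456 / 40.70 = 0.03577 h⁻¹
t½ = ln2 / k = 0.693147 / 0.03577 = 19.38 h

19 h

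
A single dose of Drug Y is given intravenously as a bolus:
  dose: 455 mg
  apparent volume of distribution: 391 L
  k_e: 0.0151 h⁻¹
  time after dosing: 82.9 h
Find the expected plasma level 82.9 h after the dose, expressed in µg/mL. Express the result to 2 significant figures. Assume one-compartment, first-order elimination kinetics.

0.33 µg/mL

C₀ = Dose / Vd = 455.0 / 391 = 1.164 mg/L
C = C₀ · e^(−k·t) = 1.164 × e^(−0.01510 × 82.9)
  = 1.164 × 0.2860 = 0.3329 mg/L
(0.3329 mg/L = 0.3329 µg/mL)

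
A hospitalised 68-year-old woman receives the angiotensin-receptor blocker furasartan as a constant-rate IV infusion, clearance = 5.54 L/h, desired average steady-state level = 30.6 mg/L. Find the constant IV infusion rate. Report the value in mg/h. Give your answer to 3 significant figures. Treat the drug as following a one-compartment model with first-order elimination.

170 mg/h

At steady state, infusion rate R₀ = Css × CL = 30.6 × 5.540 = 169.5 mg/h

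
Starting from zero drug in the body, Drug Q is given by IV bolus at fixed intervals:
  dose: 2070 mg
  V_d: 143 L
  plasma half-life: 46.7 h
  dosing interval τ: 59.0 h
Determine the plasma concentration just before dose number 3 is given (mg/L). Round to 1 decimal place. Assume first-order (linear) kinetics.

C₀ per dose = Dose / Vd = 2070 / 143 = 14.48 mg/L
k = ln2 / t½ = 0.693147 / 46.7 = 0.01484 h⁻¹
Fraction remaining after one interval: r = e^(−kτ) = e^(−0.01484 × 59.0) = 0.4166
Before dose 3, 2 doses have been given (aged 1τ, 2τ).
C_trough = C₀ × (r + r²) = 14.48 × (0.4166 + 0.1736) = 8.546 mg/L

8.5 mg/L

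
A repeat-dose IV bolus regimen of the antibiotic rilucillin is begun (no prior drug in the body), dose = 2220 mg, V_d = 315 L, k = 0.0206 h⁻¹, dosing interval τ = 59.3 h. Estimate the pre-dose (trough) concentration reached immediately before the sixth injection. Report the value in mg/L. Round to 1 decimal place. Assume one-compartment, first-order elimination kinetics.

C₀ per dose = Dose / Vd = 2220 / 315 = 7.048 mg/L
Fraction remaining after one interval: r = e^(−kτ) = e^(−0.02060 × 59.3) = 0.2948
Before dose 6, 5 doses have been given (aged 1τ, 2τ, 3τ, 4τ, 5τ).
C_trough = C₀ × (r + r² + … + r^5) = C₀ × r(1−r^5)/(1−r)
        = 7.048 × 0.2948 × (1 − 0.002227) / (1 − 0.2948) = 2.940 mg/L

2.9 mg/L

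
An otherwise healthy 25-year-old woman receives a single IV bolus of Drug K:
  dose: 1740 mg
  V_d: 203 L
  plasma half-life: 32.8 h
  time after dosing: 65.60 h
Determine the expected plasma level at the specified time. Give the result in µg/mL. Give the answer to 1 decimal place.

C₀ = Dose / Vd = 1740 / 203 = 8.571 mg/L
k = ln2 / t½ = 0.693147 / 32.8 = 0.02113 h⁻¹
t / t½ = 65.60 / 32.8 = 2 half-lives
C = C₀ × (1/2)^2 = 8.571 × 0.2500 = 2.143 mg/L
(2.143 mg/L = 2.143 µg/mL)

2.1 µg/mL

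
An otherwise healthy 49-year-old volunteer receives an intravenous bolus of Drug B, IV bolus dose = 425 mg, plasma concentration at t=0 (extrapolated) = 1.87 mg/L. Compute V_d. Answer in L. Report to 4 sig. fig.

Vd = Dose / C₀ = 425.0 / 1.87 = 227.3 L

227.3 L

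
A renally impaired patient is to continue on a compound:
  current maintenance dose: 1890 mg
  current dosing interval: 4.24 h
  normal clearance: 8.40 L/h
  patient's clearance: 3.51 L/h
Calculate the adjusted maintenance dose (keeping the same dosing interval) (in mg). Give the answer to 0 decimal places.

790 mg

To keep the same average steady-state level, dosing rate must scale with clearance.
CL ratio = 3.51 / 8.40 = 0.4179
New dose (same interval) = 1890 × 0.4179 = 789.8 mg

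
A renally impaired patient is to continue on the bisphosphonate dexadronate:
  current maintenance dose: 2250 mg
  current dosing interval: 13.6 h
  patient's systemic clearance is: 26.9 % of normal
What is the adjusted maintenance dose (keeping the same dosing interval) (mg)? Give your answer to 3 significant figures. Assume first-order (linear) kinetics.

605 mg

To keep the same average steady-state level, dosing rate must scale with clearance.
CL ratio = 26.9 / 100 = 0.2690
New dose (same interval) = 2250 × 0.2690 = 605.3 mg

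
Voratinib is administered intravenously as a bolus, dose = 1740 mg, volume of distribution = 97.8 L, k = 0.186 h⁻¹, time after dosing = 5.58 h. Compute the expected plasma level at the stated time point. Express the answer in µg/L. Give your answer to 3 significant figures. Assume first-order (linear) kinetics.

6300 µg/L

C₀ = Dose / Vd = 1740 / 97.8 = 17.79 mg/L
C = C₀ · e^(−k·t) = 17.79 × e^(−0.1860 × 5.58)
  = 17.79 × 0.3542 = 6.301 mg/L
Convert: 6.301 mg/L × 1000 = 6301 µg/L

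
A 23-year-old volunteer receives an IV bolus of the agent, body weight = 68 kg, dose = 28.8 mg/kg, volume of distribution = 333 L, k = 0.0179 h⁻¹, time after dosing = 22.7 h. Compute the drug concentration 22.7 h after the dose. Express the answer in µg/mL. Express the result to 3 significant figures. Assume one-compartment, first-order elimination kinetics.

3.92 µg/mL

Total dose = 28.8 × 68 = 1958 mg
C₀ = Dose / Vd = 1958 / 333 = 5.880 mg/L
C = C₀ · e^(−k·t) = 5.880 × e^(−0.01790 × 22.7)
  = 5.880 × 0.6661 = 3.917 mg/L
(3.917 mg/L = 3.917 µg/mL)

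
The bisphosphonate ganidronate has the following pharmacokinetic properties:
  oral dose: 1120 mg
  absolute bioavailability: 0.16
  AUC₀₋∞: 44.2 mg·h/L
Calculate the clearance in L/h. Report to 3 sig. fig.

4.05 L/h

CL = F·Dose / AUC = 0.16 × 1120 / 44.2 = 4.054 L/h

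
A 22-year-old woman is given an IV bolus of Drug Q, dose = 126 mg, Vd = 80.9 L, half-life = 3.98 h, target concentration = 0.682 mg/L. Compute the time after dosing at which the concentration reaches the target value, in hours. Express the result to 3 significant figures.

4.74 h

C₀ = Dose / Vd = 126.0 / 80.9 = 1.557 mg/L
k = ln2 / t½ = 0.693147 / 3.98 = 0.1742 h⁻¹
t = ln(C₀ / C) / k = ln(1.557 / 0.682) / 0.1742
  = ln(2.283) / 0.1742 = 0.8255 / 0.1742 = 4.739 h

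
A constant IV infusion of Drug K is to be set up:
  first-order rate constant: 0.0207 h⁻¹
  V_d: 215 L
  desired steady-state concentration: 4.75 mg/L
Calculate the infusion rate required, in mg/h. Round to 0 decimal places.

CL = k × Vd = 0.02070 × 215 = 4.451 L/h
At steady state, infusion rate R₀ = Css × CL = 4.75 × 4.451 = 21.14 mg/h

21 mg/h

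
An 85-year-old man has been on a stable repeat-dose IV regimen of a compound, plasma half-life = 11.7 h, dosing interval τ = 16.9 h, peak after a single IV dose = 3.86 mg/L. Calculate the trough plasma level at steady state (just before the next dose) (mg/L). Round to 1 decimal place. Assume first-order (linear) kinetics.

k = ln2 / t½ = 0.693147 / 11.7 = 0.05924 h⁻¹
e^(−kτ) = e^(−0.05924 × 16.9) = 0.3675
Accumulation ratio R = 1 / (1 − e^(−kτ)) = 1 / (1 − 0.3675) = 1.581
Steady-state trough = C₀ × R × e^(−kτ) = 3.86 × 1.581 × 0.3675 = 2.243 mg/L

2.2 mg/L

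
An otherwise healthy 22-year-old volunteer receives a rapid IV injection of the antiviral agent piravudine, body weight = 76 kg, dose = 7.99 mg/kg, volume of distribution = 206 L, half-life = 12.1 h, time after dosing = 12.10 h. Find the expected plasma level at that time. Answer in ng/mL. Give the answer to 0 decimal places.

Total dose = 7.99 × 76 = 607.2 mg
C₀ = Dose / Vd = 607.2 / 206 = 2.948 mg/L
k = ln2 / t½ = 0.693147 / 12.1 = 0.05728 h⁻¹
t / t½ = 12.10 / 12.1 = 1 half-lives
C = C₀ × (1/2)^1 = 2.948 × 0.5000 = 1.474 mg/L
Convert: 1.474 mg/L × 1000 = 1474 ng/mL

1474 ng/mL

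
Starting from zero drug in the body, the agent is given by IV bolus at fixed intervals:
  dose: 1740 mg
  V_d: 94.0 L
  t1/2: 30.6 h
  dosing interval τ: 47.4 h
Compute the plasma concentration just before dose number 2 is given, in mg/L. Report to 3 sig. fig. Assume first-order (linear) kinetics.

6.33 mg/L

C₀ per dose = Dose / Vd = 1740 / 94.0 = 18.51 mg/L
k = ln2 / t½ = 0.693147 / 30.6 = 0.02265 h⁻¹
Fraction remaining after one interval: r = e^(−kτ) = e^(−0.02265 × 47.4) = 0.3418
Before dose 2, 1 dose has been given (aged 1τ).
C_trough = C₀ × r = 18.51 × 0.3418 = 6.327 mg/L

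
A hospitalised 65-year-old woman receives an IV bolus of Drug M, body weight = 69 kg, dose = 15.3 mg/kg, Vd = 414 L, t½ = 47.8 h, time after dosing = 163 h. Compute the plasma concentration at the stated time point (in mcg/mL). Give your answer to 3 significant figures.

0.240 mcg/mL

Total dose = 15.3 × 69 = 1056 mg
C₀ = Dose / Vd = 1056 / 414 = 2.551 mg/L
k = ln2 / t½ = 0.693147 / 47.8 = 0.01450 h⁻¹
C = C₀ · e^(−k·t) = 2.551 × e^(−0.01450 × 163)
  = 2.551 × 0.09409 = 0.2400 mg/L
(0.2400 mg/L = 0.2400 mcg/mL)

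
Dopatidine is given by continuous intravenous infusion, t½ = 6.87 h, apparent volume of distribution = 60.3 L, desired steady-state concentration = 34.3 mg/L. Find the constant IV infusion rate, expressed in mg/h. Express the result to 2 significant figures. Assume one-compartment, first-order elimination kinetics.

210 mg/h

k = ln2 / t½ = 0.693147 / 6.87 = 0.1009 h⁻¹
CL = k × Vd = 0.1009 × 60.3 = 6.084 L/h
At steady state, infusion rate R₀ = Css × CL = 34.3 × 6.084 = 208.7 mg/h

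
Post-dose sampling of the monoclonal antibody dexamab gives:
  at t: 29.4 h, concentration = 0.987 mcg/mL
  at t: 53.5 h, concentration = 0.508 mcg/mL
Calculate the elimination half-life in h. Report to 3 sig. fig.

25.2 h

k = ln(C₁/C₂) / (t₂ − t₁) = ln(0.987/0.508) / (53.5 − 29.4)
  = 0.6642 / 24.10 = 0.02756 h⁻¹
t½ = ln2 / k = 0.693147 / 0.02756 = 25.15 h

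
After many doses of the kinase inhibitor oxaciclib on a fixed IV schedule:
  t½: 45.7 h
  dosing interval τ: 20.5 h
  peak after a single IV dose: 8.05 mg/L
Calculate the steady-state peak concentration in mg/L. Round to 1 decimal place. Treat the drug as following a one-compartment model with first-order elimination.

30.1 mg/L

k = ln2 / t½ = 0.693147 / 45.7 = 0.01517 h⁻¹
e^(−kτ) = e^(−0.01517 × 20.5) = 0.7327
Accumulation ratio R = 1 / (1 − e^(−kτ)) = 1 / (1 − 0.7327) = 3.741
Steady-state peak = C₀ × R = 8.05 × 3.741 = 30.12 mg/L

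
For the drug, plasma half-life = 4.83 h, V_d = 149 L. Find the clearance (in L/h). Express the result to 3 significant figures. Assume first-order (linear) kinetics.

k = ln2 / t½ = 0.693147 / 4.83 = 0.1435 h⁻¹
CL = k × Vd = 0.1435 × 149 = 21.38 L/h

21.4 L/h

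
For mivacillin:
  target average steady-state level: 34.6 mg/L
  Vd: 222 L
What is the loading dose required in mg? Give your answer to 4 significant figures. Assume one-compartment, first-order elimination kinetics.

LD = Css × Vd = 34.6 × 222 = 7681 mg

7681 mg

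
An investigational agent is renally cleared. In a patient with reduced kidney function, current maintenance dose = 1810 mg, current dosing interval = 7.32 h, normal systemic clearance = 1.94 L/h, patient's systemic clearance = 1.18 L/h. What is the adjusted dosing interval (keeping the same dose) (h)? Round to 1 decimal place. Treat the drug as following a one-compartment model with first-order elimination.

To keep the same average steady-state level, dosing rate must scale with clearance.
CL ratio = 1.18 / 1.94 = 0.6082
New interval (same dose) = 7.32 / 0.6082 = 12.04 h

12.0 h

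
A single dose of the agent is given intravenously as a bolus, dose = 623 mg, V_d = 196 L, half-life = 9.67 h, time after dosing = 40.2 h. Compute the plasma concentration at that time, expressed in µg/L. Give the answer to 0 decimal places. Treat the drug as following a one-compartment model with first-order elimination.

178 µg/L

C₀ = Dose / Vd = 623.0 / 196 = 3.179 mg/L
k = ln2 / t½ = 0.693147 / 9.67 = 0.07168 h⁻¹
C = C₀ · e^(−k·t) = 3.179 × e^(−0.07168 × 40.2)
  = 3.179 × 0.05605 = 0.1782 mg/L
Convert: 0.1782 mg/L × 1000 = 178.2 µg/L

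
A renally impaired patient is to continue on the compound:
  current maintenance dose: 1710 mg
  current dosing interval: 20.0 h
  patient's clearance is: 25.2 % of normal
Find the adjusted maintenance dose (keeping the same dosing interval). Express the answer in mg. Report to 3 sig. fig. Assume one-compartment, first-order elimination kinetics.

431 mg

To keep the same average steady-state level, dosing rate must scale with clearance.
CL ratio = 25.2 / 100 = 0.2520
New dose (same interval) = 1710 × 0.2520 = 430.9 mg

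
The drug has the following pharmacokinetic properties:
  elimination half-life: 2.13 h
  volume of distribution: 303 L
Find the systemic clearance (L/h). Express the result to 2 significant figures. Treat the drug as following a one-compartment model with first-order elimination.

99 L/h

k = ln2 / t½ = 0.693147 / 2.13 = 0.3254 h⁻¹
CL = k × Vd = 0.3254 × 303 = 98.60 L/h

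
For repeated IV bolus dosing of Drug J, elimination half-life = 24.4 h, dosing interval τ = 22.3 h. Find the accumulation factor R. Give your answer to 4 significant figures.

k = ln2 / t½ = 0.693147 / 24.4 = 0.02841 h⁻¹
e^(−kτ) = e^(−0.02841 × 22.3) = 0.5307
Accumulation ratio R = 1 / (1 − e^(−kτ)) = 1 / (1 − 0.5307) = 2.131

2.131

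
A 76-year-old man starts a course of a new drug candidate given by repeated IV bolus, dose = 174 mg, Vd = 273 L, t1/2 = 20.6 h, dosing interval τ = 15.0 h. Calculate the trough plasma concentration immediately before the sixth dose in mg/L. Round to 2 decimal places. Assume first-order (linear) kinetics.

0.89 mg/L

C₀ per dose = Dose / Vd = 174 / 273 = 0.6374 mg/L
k = ln2 / t½ = 0.693147 / 20.6 = 0.03365 h⁻¹
Fraction remaining after one interval: r = e^(−kτ) = e^(−0.03365 × 15.0) = 0.6037
Before dose 6, 5 doses have been given (aged 1τ, 2τ, 3τ, 4τ, 5τ).
C_trough = C₀ × (r + r² + … + r^5) = C₀ × r(1−r^5)/(1−r)
        = 0.6374 × 0.6037 × (1 − 0.08019) / (1 − 0.6037) = 0.8931 mg/L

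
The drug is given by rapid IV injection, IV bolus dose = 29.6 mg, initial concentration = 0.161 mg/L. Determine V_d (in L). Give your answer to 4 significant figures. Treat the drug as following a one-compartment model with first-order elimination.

Vd = Dose / C₀ = 29.60 / 0.161 = 183.9 L

183.9 L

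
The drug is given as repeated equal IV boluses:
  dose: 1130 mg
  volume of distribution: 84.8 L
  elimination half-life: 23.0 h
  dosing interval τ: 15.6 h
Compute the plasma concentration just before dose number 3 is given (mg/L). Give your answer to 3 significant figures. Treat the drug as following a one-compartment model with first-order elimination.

C₀ per dose = Dose / Vd = 1130 / 84.8 = 13.33 mg/L
k = ln2 / t½ = 0.693147 / 23.0 = 0.03014 h⁻¹
Fraction remaining after one interval: r = e^(−kτ) = e^(−0.03014 × 15.6) = 0.6249
Before dose 3, 2 doses have been given (aged 1τ, 2τ).
C_trough = C₀ × (r + r²) = 13.33 × (0.6249 + 0.3905) = 13.54 mg/L

13.5 mg/L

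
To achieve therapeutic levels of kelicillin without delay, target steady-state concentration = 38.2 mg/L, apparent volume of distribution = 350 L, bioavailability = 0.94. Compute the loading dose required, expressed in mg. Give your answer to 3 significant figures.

14200 mg

LD = Css × Vd / F = 38.2 × 350 / 0.94 = 14220 mg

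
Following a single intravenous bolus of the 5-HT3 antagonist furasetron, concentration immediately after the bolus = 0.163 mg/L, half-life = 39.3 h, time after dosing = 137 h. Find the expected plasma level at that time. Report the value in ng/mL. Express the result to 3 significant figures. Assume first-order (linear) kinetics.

14.5 ng/mL

k = ln2 / t½ = 0.693147 / 39.3 = 0.01764 h⁻¹
C = C₀ · e^(−k·t) = 0.1630 × e^(−0.01764 × 137)
  = 0.1630 × 0.08922 = 0.01454 mg/L
Convert: 0.01454 mg/L × 1000 = 14.54 ng/mL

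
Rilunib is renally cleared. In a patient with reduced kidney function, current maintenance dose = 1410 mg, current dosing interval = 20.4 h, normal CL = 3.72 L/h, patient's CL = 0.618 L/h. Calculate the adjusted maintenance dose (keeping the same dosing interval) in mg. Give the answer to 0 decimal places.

To keep the same average steady-state level, dosing rate must scale with clearance.
CL ratio = 0.618 / 3.72 = 0.1661
New dose (same interval) = 1410 × 0.1661 = 234.2 mg

234 mg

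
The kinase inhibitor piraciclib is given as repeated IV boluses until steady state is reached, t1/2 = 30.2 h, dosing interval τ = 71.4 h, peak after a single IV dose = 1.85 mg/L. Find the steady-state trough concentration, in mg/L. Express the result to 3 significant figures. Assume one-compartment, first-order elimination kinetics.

k = ln2 / t½ = 0.693147 / 30.2 = 0.02295 h⁻¹
e^(−kτ) = e^(−0.02295 × 71.4) = 0.1942
Accumulation ratio R = 1 / (1 − e^(−kτ)) = 1 / (1 − 0.1942) = 1.241
Steady-state trough = C₀ × R × e^(−kτ) = 1.85 × 1.241 × 0.1942 = 0.4459 mg/L

0.446 mg/L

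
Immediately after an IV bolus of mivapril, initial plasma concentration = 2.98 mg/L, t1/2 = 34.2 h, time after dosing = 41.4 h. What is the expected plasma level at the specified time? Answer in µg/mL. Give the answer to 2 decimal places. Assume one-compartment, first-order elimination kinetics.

k = ln2 / t½ = 0.693147 / 34.2 = 0.02027 h⁻¹
C = C₀ · e^(−k·t) = 2.980 × e^(−0.02027 × 41.4)
  = 2.980 × 0.4321 = 1.288 mg/L
(1.288 mg/L = 1.288 µg/mL)

1.29 µg/mL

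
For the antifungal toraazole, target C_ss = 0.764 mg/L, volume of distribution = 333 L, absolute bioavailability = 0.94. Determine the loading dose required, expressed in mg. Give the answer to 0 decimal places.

271 mg

LD = Css × Vd / F = 0.764 × 333 / 0.94 = 270.7 mg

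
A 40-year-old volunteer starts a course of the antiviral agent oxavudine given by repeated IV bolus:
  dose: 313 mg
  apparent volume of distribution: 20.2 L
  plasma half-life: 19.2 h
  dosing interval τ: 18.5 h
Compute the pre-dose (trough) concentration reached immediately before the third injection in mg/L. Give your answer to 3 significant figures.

12.0 mg/L

C₀ per dose = Dose / Vd = 313 / 20.2 = 15.50 mg/L
k = ln2 / t½ = 0.693147 / 19.2 = 0.03610 h⁻¹
Fraction remaining after one interval: r = e^(−kτ) = e^(−0.03610 × 18.5) = 0.5128
Before dose 3, 2 doses have been given (aged 1τ, 2τ).
C_trough = C₀ × (r + r²) = 15.50 × (0.5128 + 0.2630) = 12.02 mg/L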